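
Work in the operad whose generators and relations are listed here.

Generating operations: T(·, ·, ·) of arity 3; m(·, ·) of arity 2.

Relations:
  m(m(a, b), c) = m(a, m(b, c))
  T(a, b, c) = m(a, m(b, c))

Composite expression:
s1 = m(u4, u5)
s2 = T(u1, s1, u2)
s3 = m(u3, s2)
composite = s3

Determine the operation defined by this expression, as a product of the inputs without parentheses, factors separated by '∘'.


u3 ∘ u1 ∘ u4 ∘ u5 ∘ u2

Key point: m is associative — brackets drop, the u-order remains.
m(u4, u5) collapses to u4 ∘ u5
T(u1, m(u4, u5), u2) collapses to u1 ∘ u4 ∘ u5 ∘ u2
m(u3, T(u1, m(u4, u5), u2)) collapses to u3 ∘ u1 ∘ u4 ∘ u5 ∘ u2


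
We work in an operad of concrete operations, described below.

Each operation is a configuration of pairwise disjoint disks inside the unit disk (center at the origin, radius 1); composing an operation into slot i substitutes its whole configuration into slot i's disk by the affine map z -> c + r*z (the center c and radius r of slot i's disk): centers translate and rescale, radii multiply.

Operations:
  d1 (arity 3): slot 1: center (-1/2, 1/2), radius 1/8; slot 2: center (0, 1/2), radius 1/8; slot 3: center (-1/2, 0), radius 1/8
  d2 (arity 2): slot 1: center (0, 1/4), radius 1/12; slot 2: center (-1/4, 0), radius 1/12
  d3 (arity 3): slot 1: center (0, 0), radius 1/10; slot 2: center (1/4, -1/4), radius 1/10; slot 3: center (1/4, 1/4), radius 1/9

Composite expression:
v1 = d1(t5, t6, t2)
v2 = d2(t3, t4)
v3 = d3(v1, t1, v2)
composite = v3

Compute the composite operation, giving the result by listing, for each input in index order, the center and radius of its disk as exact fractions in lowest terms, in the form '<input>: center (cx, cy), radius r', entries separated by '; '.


t1: center (1/4, -1/4), radius 1/10; t2: center (-1/20, 0), radius 1/80; t3: center (1/4, 5/18), radius 1/108; t4: center (2/9, 1/4), radius 1/108; t5: center (-1/20, 1/20), radius 1/80; t6: center (0, 1/20), radius 1/80

Nesting under d3 composes maps z -> c + r*z down each t-path.
tracing t5 down its 2-map path: center (-1/20, 1/20), radius 1/80
tracing t6 down its 2-map path: center (0, 1/20), radius 1/80
tracing t2 down its 2-map path: center (-1/20, 0), radius 1/80
tracing t1 down its 1-map path: center (1/4, -1/4), radius 1/10
tracing t3 down its 2-map path: center (1/4, 5/18), radius 1/108
tracing t4 down its 2-map path: center (2/9, 1/4), radius 1/108


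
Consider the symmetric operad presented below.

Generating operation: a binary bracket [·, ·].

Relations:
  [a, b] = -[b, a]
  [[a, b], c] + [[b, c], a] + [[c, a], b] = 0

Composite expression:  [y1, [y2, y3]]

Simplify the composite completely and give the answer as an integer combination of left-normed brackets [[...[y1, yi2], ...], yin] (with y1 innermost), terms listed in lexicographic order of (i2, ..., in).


[[y1, y2], y3] - [[y1, y3], y2]

A multilinear Lie element is pinned by y1-initial words (y1 innermost).
Composite bracket: [y1, [y2, y3]]
Applying ab - ba throughout gives 4 signed words (2^2 = 4).
Coefficients come from the y1-initial words:
  word y1y2y3 has sign +1, contributing +[[y1, y2], y3]
  word y1y3y2 has sign -1, contributing -[[y1, y3], y2]


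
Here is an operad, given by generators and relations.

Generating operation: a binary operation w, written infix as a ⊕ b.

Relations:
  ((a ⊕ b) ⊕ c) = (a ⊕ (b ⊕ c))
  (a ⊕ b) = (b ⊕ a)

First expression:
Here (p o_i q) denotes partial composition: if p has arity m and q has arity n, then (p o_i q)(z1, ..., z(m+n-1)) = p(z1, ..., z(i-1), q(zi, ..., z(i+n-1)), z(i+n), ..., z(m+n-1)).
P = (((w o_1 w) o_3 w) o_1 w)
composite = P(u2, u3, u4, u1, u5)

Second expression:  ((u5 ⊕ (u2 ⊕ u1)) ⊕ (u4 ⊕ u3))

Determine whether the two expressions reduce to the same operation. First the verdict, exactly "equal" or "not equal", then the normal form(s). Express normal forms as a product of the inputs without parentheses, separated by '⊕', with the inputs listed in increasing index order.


Normal form of the first expression: u1 ⊕ u2 ⊕ u3 ⊕ u4 ⊕ u5
Normal form of the second expression: u1 ⊕ u2 ⊕ u3 ⊕ u4 ⊕ u5
Identical normal forms: equal.

equal; both compose to u1 ⊕ u2 ⊕ u3 ⊕ u4 ⊕ u5


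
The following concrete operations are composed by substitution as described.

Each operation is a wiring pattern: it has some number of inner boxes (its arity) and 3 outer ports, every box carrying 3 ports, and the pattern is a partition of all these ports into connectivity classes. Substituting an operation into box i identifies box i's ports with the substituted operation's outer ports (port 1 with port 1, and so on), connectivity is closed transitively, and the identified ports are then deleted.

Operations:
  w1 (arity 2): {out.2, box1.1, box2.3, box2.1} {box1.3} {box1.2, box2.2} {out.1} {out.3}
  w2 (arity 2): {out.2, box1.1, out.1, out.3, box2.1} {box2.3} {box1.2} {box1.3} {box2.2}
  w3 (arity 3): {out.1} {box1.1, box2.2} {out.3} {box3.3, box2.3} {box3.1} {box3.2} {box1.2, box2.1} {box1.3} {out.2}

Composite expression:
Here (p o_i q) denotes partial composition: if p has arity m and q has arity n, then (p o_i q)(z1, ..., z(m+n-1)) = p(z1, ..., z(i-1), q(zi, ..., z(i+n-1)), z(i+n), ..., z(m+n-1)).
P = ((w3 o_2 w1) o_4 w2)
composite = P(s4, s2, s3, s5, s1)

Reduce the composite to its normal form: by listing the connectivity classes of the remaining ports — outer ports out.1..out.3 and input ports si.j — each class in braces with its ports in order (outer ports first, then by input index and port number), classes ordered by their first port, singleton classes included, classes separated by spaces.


Connectivity passes through glued w3-boundaries; trace each wire chain.
composing w1 on (s2, s3), with out.j its own outer ports: {out.1} {out.2, s2.1, s3.1, s3.3} {out.3} {s2.2, s3.2} {s2.3}
composing w2 on (s5, s1), with out.j its own outer ports: {out.1, out.2, out.3, s1.1, s5.1} {s1.2} {s1.3} {s5.2} {s5.3}
composing w3 on (s4, s2, s3, s5, s1), with out.j its own outer ports: {out.1} {out.2} {out.3} {s1.1, s5.1} {s1.2} {s1.3} {s2.1, s3.1, s3.3, s4.1} {s2.2, s3.2} {s2.3} {s4.2} {s4.3} {s5.2} {s5.3}

{out.1} {out.2} {out.3} {s1.1, s5.1} {s1.2} {s1.3} {s2.1, s3.1, s3.3, s4.1} {s2.2, s3.2} {s2.3} {s4.2} {s4.3} {s5.2} {s5.3}


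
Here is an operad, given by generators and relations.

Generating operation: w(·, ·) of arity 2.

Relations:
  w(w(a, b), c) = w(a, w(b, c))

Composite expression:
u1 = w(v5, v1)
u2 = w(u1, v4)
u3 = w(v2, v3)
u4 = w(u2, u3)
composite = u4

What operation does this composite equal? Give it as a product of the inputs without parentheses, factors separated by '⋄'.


Under associativity of w, the answer is the v's in reading order.
w(v5, v1) reduces to v5 ⋄ v1
w(w(v5, v1), v4) reduces to v5 ⋄ v1 ⋄ v4
w(v2, v3) reduces to v2 ⋄ v3
w(w(w(v5, v1), v4), w(v2, v3)) reduces to v5 ⋄ v1 ⋄ v4 ⋄ v2 ⋄ v3

v5 ⋄ v1 ⋄ v4 ⋄ v2 ⋄ v3


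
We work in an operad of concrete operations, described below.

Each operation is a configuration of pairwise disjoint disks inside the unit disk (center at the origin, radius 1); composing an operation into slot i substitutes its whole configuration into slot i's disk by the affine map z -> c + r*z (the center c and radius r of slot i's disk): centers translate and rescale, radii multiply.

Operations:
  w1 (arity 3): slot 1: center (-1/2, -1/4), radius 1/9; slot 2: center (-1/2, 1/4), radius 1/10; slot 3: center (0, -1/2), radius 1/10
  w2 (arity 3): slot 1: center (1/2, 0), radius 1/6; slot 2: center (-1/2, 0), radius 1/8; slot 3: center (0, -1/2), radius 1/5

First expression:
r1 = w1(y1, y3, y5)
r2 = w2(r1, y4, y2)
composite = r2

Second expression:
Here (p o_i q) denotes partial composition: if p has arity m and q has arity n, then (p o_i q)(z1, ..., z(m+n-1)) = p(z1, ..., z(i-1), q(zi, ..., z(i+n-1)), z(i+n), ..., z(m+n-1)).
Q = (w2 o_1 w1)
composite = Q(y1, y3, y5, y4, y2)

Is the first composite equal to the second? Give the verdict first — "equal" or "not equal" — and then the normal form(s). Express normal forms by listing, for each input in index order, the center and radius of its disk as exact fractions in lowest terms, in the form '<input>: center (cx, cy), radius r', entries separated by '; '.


equal: each reduces to y1: center (5/12, -1/24), radius 1/54; y2: center (0, -1/2), radius 1/5; y3: center (5/12, 1/24), radius 1/60; y4: center (-1/2, 0), radius 1/8; y5: center (1/2, -1/12), radius 1/60

In normal form, the first expression is y1: center (5/12, -1/24), radius 1/54; y2: center (0, -1/2), radius 1/5; y3: center (5/12, 1/24), radius 1/60; y4: center (-1/2, 0), radius 1/8; y5: center (1/2, -1/12), radius 1/60
In normal form, the second expression is y1: center (5/12, -1/24), radius 1/54; y2: center (0, -1/2), radius 1/5; y3: center (5/12, 1/24), radius 1/60; y4: center (-1/2, 0), radius 1/8; y5: center (1/2, -1/12), radius 1/60
Both agree, so they are equal.


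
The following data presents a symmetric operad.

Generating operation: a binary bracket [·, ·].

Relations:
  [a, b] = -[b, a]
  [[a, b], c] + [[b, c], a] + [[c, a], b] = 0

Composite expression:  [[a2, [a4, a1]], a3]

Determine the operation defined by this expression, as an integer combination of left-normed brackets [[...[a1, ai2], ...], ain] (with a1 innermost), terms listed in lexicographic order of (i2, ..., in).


A multilinear Lie element is pinned by a1-initial words (a1 innermost).
Composite bracket: [[a2, [a4, a1]], a3]
Expanding via [a, b] = ab - ba: 8 signed words (2^3 = 8).
Only words starting with a1 matter:
  word a1a4a2a3 has sign +1, contributing +[[[a1, a4], a2], a3]

[[[a1, a4], a2], a3]


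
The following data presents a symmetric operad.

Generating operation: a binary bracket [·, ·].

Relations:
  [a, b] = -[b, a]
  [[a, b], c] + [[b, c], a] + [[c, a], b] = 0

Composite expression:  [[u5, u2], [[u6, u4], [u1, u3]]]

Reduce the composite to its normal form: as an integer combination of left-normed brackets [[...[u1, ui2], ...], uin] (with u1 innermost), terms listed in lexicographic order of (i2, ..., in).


Antisymmetry and Jacobi reduce to u1-anchored left-normed brackets.
Composite bracket: [[u5, u2], [[u6, u4], [u1, u3]]]
Full expansion: 32 signed words from ab - ba (2^5 = 32).
Words beginning with u1 determine it all:
  sign of u1u3u4u6u2u5 is +1, so it contributes +[[[[[u1, u3], u4], u6], u2], u5]
  sign of u1u3u4u6u5u2 is -1, so it contributes -[[[[[u1, u3], u4], u6], u5], u2]
  sign of u1u3u6u4u2u5 is -1, so it contributes -[[[[[u1, u3], u6], u4], u2], u5]
  sign of u1u3u6u4u5u2 is +1, so it contributes +[[[[[u1, u3], u6], u4], u5], u2]

[[[[[u1, u3], u4], u6], u2], u5] - [[[[[u1, u3], u4], u6], u5], u2] - [[[[[u1, u3], u6], u4], u2], u5] + [[[[[u1, u3], u6], u4], u5], u2]


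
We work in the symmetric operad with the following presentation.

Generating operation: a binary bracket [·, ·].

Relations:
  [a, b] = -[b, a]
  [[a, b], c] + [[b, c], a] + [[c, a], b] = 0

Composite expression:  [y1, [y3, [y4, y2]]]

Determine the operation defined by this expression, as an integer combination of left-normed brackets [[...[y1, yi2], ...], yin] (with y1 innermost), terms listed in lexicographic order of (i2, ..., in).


Left-normed coefficients sit on the y1-initial expansion words.
Composite bracket: [y1, [y3, [y4, y2]]]
Expanding via [a, b] = ab - ba: 8 signed words (2^3 = 8).
Coefficients come from the y1-initial words:
  sign of y1y2y4y3 is +1, so it contributes +[[[y1, y2], y4], y3]
  sign of y1y3y2y4 is -1, so it contributes -[[[y1, y3], y2], y4]
  sign of y1y3y4y2 is +1, so it contributes +[[[y1, y3], y4], y2]
  sign of y1y4y2y3 is -1, so it contributes -[[[y1, y4], y2], y3]

[[[y1, y2], y4], y3] - [[[y1, y3], y2], y4] + [[[y1, y3], y4], y2] - [[[y1, y4], y2], y3]


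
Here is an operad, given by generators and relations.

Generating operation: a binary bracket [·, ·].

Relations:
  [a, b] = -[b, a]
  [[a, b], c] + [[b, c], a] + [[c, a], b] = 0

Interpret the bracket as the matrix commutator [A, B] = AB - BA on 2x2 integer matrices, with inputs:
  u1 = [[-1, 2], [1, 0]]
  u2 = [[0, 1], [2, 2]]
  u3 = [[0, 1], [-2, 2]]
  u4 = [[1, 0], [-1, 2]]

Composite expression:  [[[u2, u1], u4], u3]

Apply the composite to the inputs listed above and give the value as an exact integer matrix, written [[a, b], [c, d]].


[[12, 0], [24, -12]]

[u2, u1] = [[-3, -3], [0, 3]]
[[u2, u1], u4] = [[3, -3], [-6, -3]]
[[[u2, u1], u4], u3] = [[12, 0], [24, -12]]


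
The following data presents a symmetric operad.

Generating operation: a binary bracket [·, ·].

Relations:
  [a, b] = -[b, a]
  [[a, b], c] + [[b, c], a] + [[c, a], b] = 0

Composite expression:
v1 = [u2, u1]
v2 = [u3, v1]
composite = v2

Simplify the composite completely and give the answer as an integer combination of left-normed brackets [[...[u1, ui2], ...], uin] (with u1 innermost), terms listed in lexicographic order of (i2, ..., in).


[[u1, u2], u3]

A multilinear Lie element is pinned by u1-initial words (u1 innermost).
Composite bracket: [u3, [u2, u1]]
Under [a, b] = ab - ba we get 4 signed associative words (2^2 = 4).
Only words starting with u1 matter:
  u1u2u3 (sign +1) contributes +[[u1, u2], u3]


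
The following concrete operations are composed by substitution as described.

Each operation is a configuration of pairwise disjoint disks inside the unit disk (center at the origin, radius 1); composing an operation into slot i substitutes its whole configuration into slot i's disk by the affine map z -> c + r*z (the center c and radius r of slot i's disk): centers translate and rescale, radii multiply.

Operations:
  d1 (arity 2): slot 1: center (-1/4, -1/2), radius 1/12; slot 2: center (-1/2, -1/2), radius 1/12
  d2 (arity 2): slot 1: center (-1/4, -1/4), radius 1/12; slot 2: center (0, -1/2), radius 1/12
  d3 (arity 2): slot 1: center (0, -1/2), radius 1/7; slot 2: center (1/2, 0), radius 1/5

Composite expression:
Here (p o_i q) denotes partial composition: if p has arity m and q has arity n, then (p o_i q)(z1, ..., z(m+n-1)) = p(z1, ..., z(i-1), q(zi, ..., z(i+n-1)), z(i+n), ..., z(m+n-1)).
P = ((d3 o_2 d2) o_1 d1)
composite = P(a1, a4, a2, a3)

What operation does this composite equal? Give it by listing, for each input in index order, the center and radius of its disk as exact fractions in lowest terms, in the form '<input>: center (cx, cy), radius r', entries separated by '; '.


a1: center (-1/28, -4/7), radius 1/84; a2: center (9/20, -1/20), radius 1/60; a3: center (1/2, -1/10), radius 1/60; a4: center (-1/14, -4/7), radius 1/84

Follow each a-input down from d3: c' goes to c + r*c', radius to r*r'.
a1: after 2 affine steps, its disk has center (-1/28, -4/7), radius 1/84
a4: after 2 affine steps, its disk has center (-1/14, -4/7), radius 1/84
a2: after 2 affine steps, its disk has center (9/20, -1/20), radius 1/60
a3: after 2 affine steps, its disk has center (1/2, -1/10), radius 1/60


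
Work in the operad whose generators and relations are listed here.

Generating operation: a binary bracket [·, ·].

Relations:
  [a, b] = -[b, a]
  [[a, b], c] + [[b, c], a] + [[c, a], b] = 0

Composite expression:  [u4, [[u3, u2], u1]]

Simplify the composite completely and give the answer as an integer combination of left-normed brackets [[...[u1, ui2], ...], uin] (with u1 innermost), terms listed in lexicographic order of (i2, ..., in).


-[[[u1, u2], u3], u4] + [[[u1, u3], u2], u4]

Antisymmetry and Jacobi reduce to u1-anchored left-normed brackets.
Composite bracket: [u4, [[u3, u2], u1]]
Under [a, b] = ab - ba we get 8 signed associative words (2^3 = 8).
Collect the words opening with u1:
  u1u2u3u4 appears with sign -1, giving the term -[[[u1, u2], u3], u4]
  u1u3u2u4 appears with sign +1, giving the term +[[[u1, u3], u2], u4]


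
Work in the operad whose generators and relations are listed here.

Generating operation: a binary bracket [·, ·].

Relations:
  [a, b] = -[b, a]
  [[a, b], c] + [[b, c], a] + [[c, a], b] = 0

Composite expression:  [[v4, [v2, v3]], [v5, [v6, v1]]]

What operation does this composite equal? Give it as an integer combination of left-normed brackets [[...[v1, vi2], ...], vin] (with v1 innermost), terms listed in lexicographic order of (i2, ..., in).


[[[[[v1, v6], v5], v2], v3], v4] - [[[[[v1, v6], v5], v3], v2], v4] - [[[[[v1, v6], v5], v4], v2], v3] + [[[[[v1, v6], v5], v4], v3], v2]

In the tensor algebra, words opening v1 carry the v1-anchored form.
Composite bracket: [[v4, [v2, v3]], [v5, [v6, v1]]]
Under [a, b] = ab - ba we get 32 signed associative words (2^5 = 32).
Only words starting with v1 matter:
  sign of v1v6v5v2v3v4 is +1, so it contributes +[[[[[v1, v6], v5], v2], v3], v4]
  sign of v1v6v5v3v2v4 is -1, so it contributes -[[[[[v1, v6], v5], v3], v2], v4]
  sign of v1v6v5v4v2v3 is -1, so it contributes -[[[[[v1, v6], v5], v4], v2], v3]
  sign of v1v6v5v4v3v2 is +1, so it contributes +[[[[[v1, v6], v5], v4], v3], v2]


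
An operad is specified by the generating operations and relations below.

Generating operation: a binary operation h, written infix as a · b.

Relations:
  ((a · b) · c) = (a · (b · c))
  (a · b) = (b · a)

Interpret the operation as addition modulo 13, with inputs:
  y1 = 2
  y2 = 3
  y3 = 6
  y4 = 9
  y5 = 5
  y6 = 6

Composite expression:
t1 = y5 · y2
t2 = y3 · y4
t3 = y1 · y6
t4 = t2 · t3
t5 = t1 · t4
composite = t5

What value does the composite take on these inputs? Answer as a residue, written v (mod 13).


5 (mod 13)

(y5 · y2) = 8
(y3 · y4) = 2
(y1 · y6) = 8
((y3 · y4) · (y1 · y6)) = 10
((y5 · y2) · ((y3 · y4) · (y1 · y6))) = 5


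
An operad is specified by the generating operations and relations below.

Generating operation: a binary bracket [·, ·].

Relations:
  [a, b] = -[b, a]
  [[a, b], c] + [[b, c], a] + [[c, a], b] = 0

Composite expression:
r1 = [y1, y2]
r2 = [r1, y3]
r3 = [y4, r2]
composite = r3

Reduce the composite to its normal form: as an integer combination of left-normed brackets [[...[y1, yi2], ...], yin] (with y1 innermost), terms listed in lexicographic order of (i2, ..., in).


-[[[y1, y2], y3], y4]


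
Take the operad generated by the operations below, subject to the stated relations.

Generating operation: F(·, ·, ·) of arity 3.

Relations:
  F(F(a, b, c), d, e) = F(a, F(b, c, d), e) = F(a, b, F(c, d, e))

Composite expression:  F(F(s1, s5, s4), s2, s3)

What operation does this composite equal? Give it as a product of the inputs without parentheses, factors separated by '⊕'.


s1 ⊕ s5 ⊕ s4 ⊕ s2 ⊕ s3


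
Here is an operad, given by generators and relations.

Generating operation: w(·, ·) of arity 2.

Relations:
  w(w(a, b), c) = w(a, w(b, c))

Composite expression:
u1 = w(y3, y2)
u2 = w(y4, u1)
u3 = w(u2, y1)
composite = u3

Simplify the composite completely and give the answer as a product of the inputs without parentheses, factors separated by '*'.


Key point: w is associative — brackets drop, the y-order remains.
w(y3, y2) unparenthesizes to y3 * y2
w(y4, w(y3, y2)) unparenthesizes to y4 * y3 * y2
w(w(y4, w(y3, y2)), y1) unparenthesizes to y4 * y3 * y2 * y1

y4 * y3 * y2 * y1


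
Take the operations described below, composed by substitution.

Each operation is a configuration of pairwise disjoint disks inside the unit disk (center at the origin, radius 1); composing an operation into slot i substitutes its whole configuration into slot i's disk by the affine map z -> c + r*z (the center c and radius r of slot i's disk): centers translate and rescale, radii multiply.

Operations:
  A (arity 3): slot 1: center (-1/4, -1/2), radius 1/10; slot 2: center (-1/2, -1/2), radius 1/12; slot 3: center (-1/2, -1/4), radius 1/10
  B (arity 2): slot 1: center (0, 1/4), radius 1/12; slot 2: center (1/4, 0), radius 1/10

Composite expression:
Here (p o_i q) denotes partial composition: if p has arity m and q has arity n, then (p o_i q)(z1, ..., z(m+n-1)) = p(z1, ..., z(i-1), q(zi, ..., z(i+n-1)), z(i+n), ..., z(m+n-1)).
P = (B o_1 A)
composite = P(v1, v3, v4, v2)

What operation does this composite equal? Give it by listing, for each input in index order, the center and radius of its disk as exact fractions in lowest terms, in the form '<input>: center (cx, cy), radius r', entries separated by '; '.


v1: center (-1/48, 5/24), radius 1/120; v2: center (1/4, 0), radius 1/10; v3: center (-1/24, 5/24), radius 1/144; v4: center (-1/24, 11/48), radius 1/120


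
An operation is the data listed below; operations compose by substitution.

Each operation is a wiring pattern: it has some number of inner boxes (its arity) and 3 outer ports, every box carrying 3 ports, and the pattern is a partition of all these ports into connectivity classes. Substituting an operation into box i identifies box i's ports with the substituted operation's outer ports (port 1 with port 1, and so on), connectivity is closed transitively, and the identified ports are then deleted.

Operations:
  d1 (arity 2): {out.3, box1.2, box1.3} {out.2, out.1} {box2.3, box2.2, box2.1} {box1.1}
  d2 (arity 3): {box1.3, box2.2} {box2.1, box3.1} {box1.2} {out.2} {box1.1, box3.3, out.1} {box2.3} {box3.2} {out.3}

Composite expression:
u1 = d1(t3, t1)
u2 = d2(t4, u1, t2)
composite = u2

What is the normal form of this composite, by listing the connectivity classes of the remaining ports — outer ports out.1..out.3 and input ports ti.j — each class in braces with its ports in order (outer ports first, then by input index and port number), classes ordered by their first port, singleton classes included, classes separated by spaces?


{out.1, t2.3, t4.1} {out.2} {out.3} {t1.1, t1.2, t1.3} {t2.1, t4.3} {t2.2} {t3.1} {t3.2, t3.3} {t4.2}


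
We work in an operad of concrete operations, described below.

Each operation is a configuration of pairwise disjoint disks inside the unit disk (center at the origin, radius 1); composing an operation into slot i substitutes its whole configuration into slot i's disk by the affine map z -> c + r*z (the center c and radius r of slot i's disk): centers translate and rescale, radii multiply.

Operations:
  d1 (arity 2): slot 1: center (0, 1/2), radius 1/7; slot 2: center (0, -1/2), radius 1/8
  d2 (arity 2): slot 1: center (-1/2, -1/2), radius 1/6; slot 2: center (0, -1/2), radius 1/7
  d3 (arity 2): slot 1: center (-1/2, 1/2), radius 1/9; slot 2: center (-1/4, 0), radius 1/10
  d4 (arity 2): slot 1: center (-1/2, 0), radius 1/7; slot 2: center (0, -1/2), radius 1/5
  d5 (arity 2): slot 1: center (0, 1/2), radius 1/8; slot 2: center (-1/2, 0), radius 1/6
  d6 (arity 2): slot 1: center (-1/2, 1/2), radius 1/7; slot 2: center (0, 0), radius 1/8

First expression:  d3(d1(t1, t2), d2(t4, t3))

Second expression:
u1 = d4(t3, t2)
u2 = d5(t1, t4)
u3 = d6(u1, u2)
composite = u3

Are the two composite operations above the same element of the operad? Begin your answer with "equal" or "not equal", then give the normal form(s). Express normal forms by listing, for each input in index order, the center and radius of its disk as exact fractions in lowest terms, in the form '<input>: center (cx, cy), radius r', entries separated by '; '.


not equal; the first gives t1: center (-1/2, 5/9), radius 1/63; t2: center (-1/2, 4/9), radius 1/72; t3: center (-1/4, -1/20), radius 1/70; t4: center (-3/10, -1/20), radius 1/60 and the second t1: center (0, 1/16), radius 1/64; t2: center (-1/2, 3/7), radius 1/35; t3: center (-4/7, 1/2), radius 1/49; t4: center (-1/16, 0), radius 1/48

The first expression reduces to t1: center (-1/2, 5/9), radius 1/63; t2: center (-1/2, 4/9), radius 1/72; t3: center (-1/4, -1/20), radius 1/70; t4: center (-3/10, -1/20), radius 1/60
The second expression reduces to t1: center (0, 1/16), radius 1/64; t2: center (-1/2, 3/7), radius 1/35; t3: center (-4/7, 1/2), radius 1/49; t4: center (-1/16, 0), radius 1/48
Distinct normal forms: not equal.


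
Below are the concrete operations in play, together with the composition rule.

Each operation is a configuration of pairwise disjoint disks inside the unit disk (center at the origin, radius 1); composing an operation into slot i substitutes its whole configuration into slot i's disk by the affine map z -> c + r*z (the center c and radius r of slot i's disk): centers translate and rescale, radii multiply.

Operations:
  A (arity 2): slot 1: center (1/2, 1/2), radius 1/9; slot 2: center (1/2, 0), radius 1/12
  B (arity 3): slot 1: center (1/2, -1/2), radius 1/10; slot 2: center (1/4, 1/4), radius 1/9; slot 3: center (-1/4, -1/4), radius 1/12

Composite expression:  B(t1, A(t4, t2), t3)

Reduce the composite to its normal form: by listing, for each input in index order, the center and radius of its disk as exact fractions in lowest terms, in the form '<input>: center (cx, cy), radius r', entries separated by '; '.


t1: center (1/2, -1/2), radius 1/10; t2: center (11/36, 1/4), radius 1/108; t3: center (-1/4, -1/4), radius 1/12; t4: center (11/36, 11/36), radius 1/81

Nesting under B composes maps z -> c + r*z down each t-path.
input t1: composing its 1 substitution step yields center (1/2, -1/2), radius 1/10
input t4: composing its 2 substitution steps yields center (11/36, 11/36), radius 1/81
input t2: composing its 2 substitution steps yields center (11/36, 1/4), radius 1/108
input t3: composing its 1 substitution step yields center (-1/4, -1/4), radius 1/12


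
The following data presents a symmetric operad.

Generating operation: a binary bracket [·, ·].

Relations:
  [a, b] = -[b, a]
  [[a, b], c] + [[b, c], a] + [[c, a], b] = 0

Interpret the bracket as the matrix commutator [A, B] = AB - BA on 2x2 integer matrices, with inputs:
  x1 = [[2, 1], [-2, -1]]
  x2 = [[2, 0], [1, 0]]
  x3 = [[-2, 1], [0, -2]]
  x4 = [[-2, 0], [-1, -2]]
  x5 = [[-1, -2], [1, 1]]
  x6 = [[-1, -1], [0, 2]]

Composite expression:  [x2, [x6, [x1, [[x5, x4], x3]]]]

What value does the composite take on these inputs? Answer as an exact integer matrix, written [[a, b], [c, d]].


[[8, -16], [64, -8]]

[x5, x4] = [[2, 0], [-2, -2]]
[[x5, x4], x3] = [[2, 4], [0, -2]]
[x1, [[x5, x4], x3]] = [[8, 8], [-8, -8]]
[x6, [x1, [[x5, x4], x3]]] = [[8, -8], [-24, -8]]
[x2, [x6, [x1, [[x5, x4], x3]]]] = [[8, -16], [64, -8]]


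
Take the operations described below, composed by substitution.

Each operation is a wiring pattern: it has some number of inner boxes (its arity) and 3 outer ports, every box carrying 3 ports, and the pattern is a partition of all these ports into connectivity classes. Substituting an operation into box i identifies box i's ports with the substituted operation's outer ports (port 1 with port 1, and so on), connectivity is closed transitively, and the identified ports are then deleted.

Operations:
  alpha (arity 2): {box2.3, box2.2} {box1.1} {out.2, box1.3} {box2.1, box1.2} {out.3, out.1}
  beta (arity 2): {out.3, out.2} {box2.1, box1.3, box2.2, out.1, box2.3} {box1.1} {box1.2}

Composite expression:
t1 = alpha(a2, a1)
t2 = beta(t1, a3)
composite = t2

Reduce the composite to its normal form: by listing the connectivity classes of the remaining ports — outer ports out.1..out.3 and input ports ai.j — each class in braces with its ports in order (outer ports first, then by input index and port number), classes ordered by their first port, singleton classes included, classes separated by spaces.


Substituting into beta glues patterns; closure does the rest.
alpha over (a2, a1) gives {out.1, out.3} {out.2, a2.3} {a1.1, a2.2} {a1.2, a1.3} {a2.1}, out.j being that stage's outer ports
beta over (a2, a1, a3) gives {out.1, a3.1, a3.2, a3.3} {out.2, out.3} {a1.1, a2.2} {a1.2, a1.3} {a2.1} {a2.3}, out.j being that stage's outer ports

{out.1, a3.1, a3.2, a3.3} {out.2, out.3} {a1.1, a2.2} {a1.2, a1.3} {a2.1} {a2.3}


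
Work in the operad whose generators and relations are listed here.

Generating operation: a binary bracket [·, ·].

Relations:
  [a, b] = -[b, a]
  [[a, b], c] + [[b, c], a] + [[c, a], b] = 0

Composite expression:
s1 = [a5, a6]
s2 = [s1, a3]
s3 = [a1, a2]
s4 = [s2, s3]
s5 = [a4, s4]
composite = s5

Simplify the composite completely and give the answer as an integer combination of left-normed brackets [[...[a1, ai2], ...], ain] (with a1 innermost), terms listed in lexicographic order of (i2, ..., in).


-[[[[[a1, a2], a3], a5], a6], a4] + [[[[[a1, a2], a3], a6], a5], a4] + [[[[[a1, a2], a5], a6], a3], a4] - [[[[[a1, a2], a6], a5], a3], a4]

Antisymmetry and Jacobi reduce to a1-anchored left-normed brackets.
Composite bracket: [a4, [[[a5, a6], a3], [a1, a2]]]
Each bracket splits as ab - ba, giving 32 signed words (2^5 = 32).
Only words starting with a1 matter:
  a1a2a3a5a6a4 (sign -1) contributes -[[[[[a1, a2], a3], a5], a6], a4]
  a1a2a3a6a5a4 (sign +1) contributes +[[[[[a1, a2], a3], a6], a5], a4]
  a1a2a5a6a3a4 (sign +1) contributes +[[[[[a1, a2], a5], a6], a3], a4]
  a1a2a6a5a3a4 (sign -1) contributes -[[[[[a1, a2], a6], a5], a3], a4]


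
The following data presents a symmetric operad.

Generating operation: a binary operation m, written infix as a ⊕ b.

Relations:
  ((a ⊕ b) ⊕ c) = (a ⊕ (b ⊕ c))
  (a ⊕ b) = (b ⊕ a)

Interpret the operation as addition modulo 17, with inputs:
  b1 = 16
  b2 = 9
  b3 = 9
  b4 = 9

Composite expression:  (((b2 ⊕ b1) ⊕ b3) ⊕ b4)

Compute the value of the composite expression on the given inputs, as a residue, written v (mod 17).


9 (mod 17)

(b2 ⊕ b1) = 8
((b2 ⊕ b1) ⊕ b3) = 0
(((b2 ⊕ b1) ⊕ b3) ⊕ b4) = 9


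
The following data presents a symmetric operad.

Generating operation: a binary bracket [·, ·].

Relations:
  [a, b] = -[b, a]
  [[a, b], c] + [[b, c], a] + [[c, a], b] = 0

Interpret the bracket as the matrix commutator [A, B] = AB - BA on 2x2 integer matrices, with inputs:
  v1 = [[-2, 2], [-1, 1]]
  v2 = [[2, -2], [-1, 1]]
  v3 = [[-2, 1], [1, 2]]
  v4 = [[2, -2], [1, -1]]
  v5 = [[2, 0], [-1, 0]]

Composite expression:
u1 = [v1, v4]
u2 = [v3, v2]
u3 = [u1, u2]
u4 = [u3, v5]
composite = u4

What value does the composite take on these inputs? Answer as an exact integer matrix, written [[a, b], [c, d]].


[[0, 0], [0, 0]]

[v1, v4] = [[0, 0], [0, 0]]
[v3, v2] = [[1, 7], [-3, -1]]
[[v1, v4], [v3, v2]] = [[0, 0], [0, 0]]
[[[v1, v4], [v3, v2]], v5] = [[0, 0], [0, 0]]


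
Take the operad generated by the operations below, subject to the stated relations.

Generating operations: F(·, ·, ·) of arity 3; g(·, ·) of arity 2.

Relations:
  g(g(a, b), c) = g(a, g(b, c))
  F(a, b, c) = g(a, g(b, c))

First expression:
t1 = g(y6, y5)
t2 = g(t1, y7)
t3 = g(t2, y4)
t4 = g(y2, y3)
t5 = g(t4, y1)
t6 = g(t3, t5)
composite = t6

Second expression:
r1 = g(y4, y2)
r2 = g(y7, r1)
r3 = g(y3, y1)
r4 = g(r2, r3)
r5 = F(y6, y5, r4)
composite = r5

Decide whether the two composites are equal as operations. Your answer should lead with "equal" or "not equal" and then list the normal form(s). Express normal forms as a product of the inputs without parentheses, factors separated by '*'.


equal: each reduces to y6 * y5 * y7 * y4 * y2 * y3 * y1


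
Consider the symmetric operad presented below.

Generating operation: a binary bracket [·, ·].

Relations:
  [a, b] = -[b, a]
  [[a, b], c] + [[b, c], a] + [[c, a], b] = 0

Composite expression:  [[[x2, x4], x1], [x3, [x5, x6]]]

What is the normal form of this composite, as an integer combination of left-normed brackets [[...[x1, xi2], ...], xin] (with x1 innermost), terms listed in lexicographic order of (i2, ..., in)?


-[[[[[x1, x2], x4], x3], x5], x6] + [[[[[x1, x2], x4], x3], x6], x5] + [[[[[x1, x2], x4], x5], x6], x3] - [[[[[x1, x2], x4], x6], x5], x3] + [[[[[x1, x4], x2], x3], x5], x6] - [[[[[x1, x4], x2], x3], x6], x5] - [[[[[x1, x4], x2], x5], x6], x3] + [[[[[x1, x4], x2], x6], x5], x3]

Skip Jacobi rewriting: expand, keep x1-initial words, read off terms.
Composite bracket: [[[x2, x4], x1], [x3, [x5, x6]]]
Under [a, b] = ab - ba we get 32 signed associative words (2^5 = 32).
Only words starting with x1 matter:
  from x1x2x4x3x5x6, sign -1: term -[[[[[x1, x2], x4], x3], x5], x6]
  from x1x2x4x3x6x5, sign +1: term +[[[[[x1, x2], x4], x3], x6], x5]
  from x1x2x4x5x6x3, sign +1: term +[[[[[x1, x2], x4], x5], x6], x3]
  from x1x2x4x6x5x3, sign -1: term -[[[[[x1, x2], x4], x6], x5], x3]
  from x1x4x2x3x5x6, sign +1: term +[[[[[x1, x4], x2], x3], x5], x6]
  from x1x4x2x3x6x5, sign -1: term -[[[[[x1, x4], x2], x3], x6], x5]
  from x1x4x2x5x6x3, sign -1: term -[[[[[x1, x4], x2], x5], x6], x3]
  from x1x4x2x6x5x3, sign +1: term +[[[[[x1, x4], x2], x6], x5], x3]


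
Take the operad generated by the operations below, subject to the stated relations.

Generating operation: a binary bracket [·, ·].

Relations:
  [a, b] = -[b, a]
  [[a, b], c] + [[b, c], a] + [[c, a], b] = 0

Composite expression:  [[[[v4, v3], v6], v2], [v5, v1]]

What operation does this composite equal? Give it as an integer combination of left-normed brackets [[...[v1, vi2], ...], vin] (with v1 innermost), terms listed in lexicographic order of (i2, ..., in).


[[[[[v1, v5], v2], v3], v4], v6] - [[[[[v1, v5], v2], v4], v3], v6] - [[[[[v1, v5], v2], v6], v3], v4] + [[[[[v1, v5], v2], v6], v4], v3] - [[[[[v1, v5], v3], v4], v6], v2] + [[[[[v1, v5], v4], v3], v6], v2] + [[[[[v1, v5], v6], v3], v4], v2] - [[[[[v1, v5], v6], v4], v3], v2]

Expand each bracket as ab - ba; the v1-initial words give the coefficients.
Composite bracket: [[[[v4, v3], v6], v2], [v5, v1]]
Under [a, b] = ab - ba we get 32 signed associative words (2^5 = 32).
The v1-initial words carry the normal form:
  from v1v5v2v3v4v6, sign +1: term +[[[[[v1, v5], v2], v3], v4], v6]
  from v1v5v2v4v3v6, sign -1: term -[[[[[v1, v5], v2], v4], v3], v6]
  from v1v5v2v6v3v4, sign -1: term -[[[[[v1, v5], v2], v6], v3], v4]
  from v1v5v2v6v4v3, sign +1: term +[[[[[v1, v5], v2], v6], v4], v3]
  from v1v5v3v4v6v2, sign -1: term -[[[[[v1, v5], v3], v4], v6], v2]
  from v1v5v4v3v6v2, sign +1: term +[[[[[v1, v5], v4], v3], v6], v2]
  from v1v5v6v3v4v2, sign +1: term +[[[[[v1, v5], v6], v3], v4], v2]
  from v1v5v6v4v3v2, sign -1: term -[[[[[v1, v5], v6], v4], v3], v2]


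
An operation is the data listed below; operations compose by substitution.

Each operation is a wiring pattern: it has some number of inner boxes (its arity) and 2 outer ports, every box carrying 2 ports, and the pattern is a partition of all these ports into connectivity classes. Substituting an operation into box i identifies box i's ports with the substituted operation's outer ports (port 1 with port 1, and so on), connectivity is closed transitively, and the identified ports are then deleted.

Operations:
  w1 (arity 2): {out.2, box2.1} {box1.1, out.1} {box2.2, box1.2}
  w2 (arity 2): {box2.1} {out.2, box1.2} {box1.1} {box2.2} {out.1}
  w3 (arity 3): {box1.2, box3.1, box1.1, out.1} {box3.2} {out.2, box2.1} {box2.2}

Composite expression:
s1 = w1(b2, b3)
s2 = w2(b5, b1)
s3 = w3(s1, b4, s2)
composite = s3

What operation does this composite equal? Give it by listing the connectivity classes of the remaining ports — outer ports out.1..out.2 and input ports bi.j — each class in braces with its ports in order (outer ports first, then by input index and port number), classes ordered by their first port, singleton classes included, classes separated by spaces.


{out.1, b2.1, b3.1} {out.2, b4.1} {b1.1} {b1.2} {b2.2, b3.2} {b4.2} {b5.1} {b5.2}

Substituting into w3 glues patterns; closure does the rest.
w1 over (b2, b3) gives {out.1, b2.1} {out.2, b3.1} {b2.2, b3.2}, out.j being that stage's outer ports
w2 over (b5, b1) gives {out.1} {out.2, b5.2} {b1.1} {b1.2} {b5.1}, out.j being that stage's outer ports
w3 over (b2, b3, b4, b5, b1) gives {out.1, b2.1, b3.1} {out.2, b4.1} {b1.1} {b1.2} {b2.2, b3.2} {b4.2} {b5.1} {b5.2}, out.j being that stage's outer ports


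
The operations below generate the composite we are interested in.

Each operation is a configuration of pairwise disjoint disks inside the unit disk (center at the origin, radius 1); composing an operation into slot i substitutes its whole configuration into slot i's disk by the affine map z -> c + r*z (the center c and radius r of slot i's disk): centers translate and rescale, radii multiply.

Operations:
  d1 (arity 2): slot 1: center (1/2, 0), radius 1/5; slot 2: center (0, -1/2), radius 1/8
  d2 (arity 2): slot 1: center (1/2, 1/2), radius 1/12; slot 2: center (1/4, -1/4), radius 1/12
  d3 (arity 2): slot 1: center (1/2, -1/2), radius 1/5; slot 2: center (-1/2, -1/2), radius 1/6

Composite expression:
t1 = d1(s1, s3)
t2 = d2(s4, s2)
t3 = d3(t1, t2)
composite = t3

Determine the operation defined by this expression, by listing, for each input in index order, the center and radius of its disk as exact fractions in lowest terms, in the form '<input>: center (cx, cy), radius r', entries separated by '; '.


s1: center (3/5, -1/2), radius 1/25; s2: center (-11/24, -13/24), radius 1/72; s3: center (1/2, -3/5), radius 1/40; s4: center (-5/12, -5/12), radius 1/72

Follow each s-input down from d3: c' goes to c + r*c', radius to r*r'.
input s1: composing its 2 substitution steps yields center (3/5, -1/2), radius 1/25
input s3: composing its 2 substitution steps yields center (1/2, -3/5), radius 1/40
input s4: composing its 2 substitution steps yields center (-5/12, -5/12), radius 1/72
input s2: composing its 2 substitution steps yields center (-11/24, -13/24), radius 1/72


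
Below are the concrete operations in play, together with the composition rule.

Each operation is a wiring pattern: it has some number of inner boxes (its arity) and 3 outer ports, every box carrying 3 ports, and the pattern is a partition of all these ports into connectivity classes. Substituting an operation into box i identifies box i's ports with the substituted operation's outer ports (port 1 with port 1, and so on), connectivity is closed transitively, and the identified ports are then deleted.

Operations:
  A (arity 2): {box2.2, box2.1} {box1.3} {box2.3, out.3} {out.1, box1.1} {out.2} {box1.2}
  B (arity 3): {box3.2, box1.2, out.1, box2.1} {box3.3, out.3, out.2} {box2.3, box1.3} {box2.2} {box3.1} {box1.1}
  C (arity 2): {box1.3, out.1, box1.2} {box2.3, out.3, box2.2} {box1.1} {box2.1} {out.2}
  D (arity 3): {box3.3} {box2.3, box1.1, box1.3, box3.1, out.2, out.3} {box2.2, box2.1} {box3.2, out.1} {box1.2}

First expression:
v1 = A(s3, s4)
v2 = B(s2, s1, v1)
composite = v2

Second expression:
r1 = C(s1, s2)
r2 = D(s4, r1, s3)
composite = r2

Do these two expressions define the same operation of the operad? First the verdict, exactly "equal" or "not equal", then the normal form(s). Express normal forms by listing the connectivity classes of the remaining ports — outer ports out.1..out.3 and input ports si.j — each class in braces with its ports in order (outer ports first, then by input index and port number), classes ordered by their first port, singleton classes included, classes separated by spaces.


not equal — first {out.1, s1.1, s2.2} {out.2, out.3, s4.3} {s1.2} {s1.3, s2.3} {s2.1} {s3.1} {s3.2} {s3.3} {s4.1, s4.2}, second {out.1, s3.2} {out.2, out.3, s2.2, s2.3, s3.1, s4.1, s4.3} {s1.1} {s1.2, s1.3} {s2.1} {s3.3} {s4.2}


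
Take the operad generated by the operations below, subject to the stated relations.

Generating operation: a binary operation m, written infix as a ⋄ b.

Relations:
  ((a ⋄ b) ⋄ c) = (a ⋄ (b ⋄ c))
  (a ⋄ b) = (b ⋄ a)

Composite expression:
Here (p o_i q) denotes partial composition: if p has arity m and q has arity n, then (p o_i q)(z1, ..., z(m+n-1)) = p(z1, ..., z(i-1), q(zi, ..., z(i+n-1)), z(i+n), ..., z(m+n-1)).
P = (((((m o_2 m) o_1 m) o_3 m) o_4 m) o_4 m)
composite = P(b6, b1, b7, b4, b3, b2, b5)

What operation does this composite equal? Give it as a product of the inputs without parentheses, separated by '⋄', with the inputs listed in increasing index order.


Any arrangement under m is one operation, so sort the b-inputs.
(b6 ⋄ b1) flattens to b6 ⋄ b1
(b4 ⋄ b3) flattens to b4 ⋄ b3
((b4 ⋄ b3) ⋄ b2) flattens to b4 ⋄ b3 ⋄ b2
(b7 ⋄ ((b4 ⋄ b3) ⋄ b2)) flattens to b7 ⋄ b4 ⋄ b3 ⋄ b2
((b7 ⋄ ((b4 ⋄ b3) ⋄ b2)) ⋄ b5) flattens to b7 ⋄ b4 ⋄ b3 ⋄ b2 ⋄ b5
((b6 ⋄ b1) ⋄ ((b7 ⋄ ((b4 ⋄ b3) ⋄ b2)) ⋄ b5)) flattens to b6 ⋄ b1 ⋄ b7 ⋄ b4 ⋄ b3 ⋄ b2 ⋄ b5
putting the inputs in ascending order: b1 ⋄ b2 ⋄ b3 ⋄ b4 ⋄ b5 ⋄ b6 ⋄ b7

b1 ⋄ b2 ⋄ b3 ⋄ b4 ⋄ b5 ⋄ b6 ⋄ b7


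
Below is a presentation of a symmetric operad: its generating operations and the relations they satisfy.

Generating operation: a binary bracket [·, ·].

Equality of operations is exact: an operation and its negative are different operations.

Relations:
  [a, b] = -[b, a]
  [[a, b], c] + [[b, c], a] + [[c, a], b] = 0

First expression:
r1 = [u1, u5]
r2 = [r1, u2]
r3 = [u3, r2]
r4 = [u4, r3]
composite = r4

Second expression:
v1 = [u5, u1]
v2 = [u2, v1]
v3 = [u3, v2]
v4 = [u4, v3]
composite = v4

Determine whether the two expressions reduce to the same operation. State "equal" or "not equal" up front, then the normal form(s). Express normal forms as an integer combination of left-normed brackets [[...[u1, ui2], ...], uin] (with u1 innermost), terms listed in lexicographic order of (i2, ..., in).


equal; the common form is [[[[u1, u5], u2], u3], u4]

Normal form of the first expression: [[[[u1, u5], u2], u3], u4]
Normal form of the second expression: [[[[u1, u5], u2], u3], u4]
The normal forms match — equal.
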